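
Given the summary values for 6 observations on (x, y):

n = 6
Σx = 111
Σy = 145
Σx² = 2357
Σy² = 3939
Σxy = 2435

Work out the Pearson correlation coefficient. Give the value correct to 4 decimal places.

-0.6813

r = (nΣxy − ΣxΣy) / √[(nΣx² − (Σx)²)(nΣy² − (Σy)²)]
Numerator: 6×2435 − 111×145 = -1485
Denominator: √[(14142 − 12321)(23634 − 21025)] = √[1821 × 2609] = 2179.6764
r = -1485 / 2179.6764 ≈ -0.6813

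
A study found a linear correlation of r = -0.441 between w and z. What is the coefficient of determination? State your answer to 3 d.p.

0.194

r² = (-0.441)² = 0.194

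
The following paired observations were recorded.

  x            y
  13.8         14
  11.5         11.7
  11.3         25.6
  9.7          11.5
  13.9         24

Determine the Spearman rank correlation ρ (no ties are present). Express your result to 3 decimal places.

0.400

Rank x: 4, 3, 2, 1, 5
Rank y: 3, 2, 5, 1, 4
d = rank(x) − rank(y): 1, 1, -3, 0, 1; Σd² = 12
ρ = 1 − 6Σd² / [n(n²−1)] = 1 − 6×12 / (5×24) = 1 − 72/120 ≈ 0.400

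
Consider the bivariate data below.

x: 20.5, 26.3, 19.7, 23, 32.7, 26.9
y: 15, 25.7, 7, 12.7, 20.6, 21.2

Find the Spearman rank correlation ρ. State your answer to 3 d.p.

Rank x: 2, 4, 1, 3, 6, 5
Rank y: 3, 6, 1, 2, 4, 5
d = rank(x) − rank(y): -1, -2, 0, 1, 2, 0; Σd² = 10
ρ = 1 − 6Σd² / [n(n²−1)] = 1 − 6×10 / (6×35) = 1 − 60/210 ≈ 0.714

0.714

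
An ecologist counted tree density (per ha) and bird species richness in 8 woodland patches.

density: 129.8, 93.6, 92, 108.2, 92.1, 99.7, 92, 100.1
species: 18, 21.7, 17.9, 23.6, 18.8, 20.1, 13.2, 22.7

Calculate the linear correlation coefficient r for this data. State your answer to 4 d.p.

n = 8, Σx = 807.5, Σy = 156, Σx² = 82686.75, Σy² = 3119.24, Σxy = 15789.96
nΣxy − ΣxΣy = 126319.68 − 125970 = 349.68
nΣx² − (Σx)² = 661494 − 652056.25 = 9437.75; nΣy² − (Σy)² = 24953.92 − 24336 = 617.92
r = 349.68 / √(9437.75 × 617.92) = 349.68 / 2414.9067 ≈ 0.1448

0.1448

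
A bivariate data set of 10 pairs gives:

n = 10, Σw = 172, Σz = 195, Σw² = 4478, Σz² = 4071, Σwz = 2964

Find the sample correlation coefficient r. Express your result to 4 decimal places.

r = (nΣwz − ΣwΣz) / √[(nΣw² − (Σw)²)(nΣz² − (Σz)²)]
Numerator: 10×2964 − 172×195 = -3900
Denominator: √[(44780 − 29584)(40710 − 38025)] = √[15196 × 2685] = 6387.5864
r = -3900 / 6387.5864 ≈ -0.6106

-0.6106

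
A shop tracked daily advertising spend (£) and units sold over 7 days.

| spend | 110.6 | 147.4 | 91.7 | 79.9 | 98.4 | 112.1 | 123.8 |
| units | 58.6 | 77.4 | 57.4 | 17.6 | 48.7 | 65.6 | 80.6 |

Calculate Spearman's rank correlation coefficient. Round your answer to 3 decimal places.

Rank spend: 4, 7, 2, 1, 3, 5, 6
Rank units: 4, 6, 3, 1, 2, 5, 7
d = rank(spend) − rank(units): 0, 1, -1, 0, 1, 0, -1; Σd² = 4
ρ = 1 − 6Σd² / [n(n²−1)] = 1 − 6×4 / (7×48) = 1 − 24/336 ≈ 0.929

0.929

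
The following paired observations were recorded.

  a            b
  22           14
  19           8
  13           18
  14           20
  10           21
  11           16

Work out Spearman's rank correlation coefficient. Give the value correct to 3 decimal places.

Rank a: 6, 5, 3, 4, 1, 2
Rank b: 2, 1, 4, 5, 6, 3
d = rank(a) − rank(b): 4, 4, -1, -1, -5, -1; Σd² = 60
ρ = 1 − 6Σd² / [n(n²−1)] = 1 − 6×60 / (6×35) = 1 − 360/210 ≈ -0.714

-0.714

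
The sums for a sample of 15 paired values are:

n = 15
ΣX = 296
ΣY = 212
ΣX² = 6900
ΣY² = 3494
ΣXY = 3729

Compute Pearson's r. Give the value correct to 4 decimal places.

-0.6260

r = (nΣXY − ΣXΣY) / √[(nΣX² − (ΣX)²)(nΣY² − (ΣY)²)]
Numerator: 15×3729 − 296×212 = -6817
Denominator: √[(103500 − 87616)(52410 − 44944)] = √[15884 × 7466] = 10889.9010
r = -6817 / 10889.9010 ≈ -0.6260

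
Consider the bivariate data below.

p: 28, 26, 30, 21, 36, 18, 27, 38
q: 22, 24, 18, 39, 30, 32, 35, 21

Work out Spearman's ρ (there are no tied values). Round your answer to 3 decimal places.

-0.667

Rank p: 5, 3, 6, 2, 7, 1, 4, 8
Rank q: 3, 4, 1, 8, 5, 6, 7, 2
d = rank(p) − rank(q): 2, -1, 5, -6, 2, -5, -3, 6; Σd² = 140
ρ = 1 − 6Σd² / [n(n²−1)] = 1 − 6×140 / (8×63) = 1 − 840/504 ≈ -0.667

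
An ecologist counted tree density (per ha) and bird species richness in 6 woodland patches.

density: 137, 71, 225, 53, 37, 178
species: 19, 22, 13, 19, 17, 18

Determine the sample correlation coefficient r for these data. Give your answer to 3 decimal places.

n = 6, Σx = 701, Σy = 108, Σx² = 110297, Σy² = 1988, Σxy = 11930
nΣxy − ΣxΣy = 71580 − 75708 = -4128
nΣx² − (Σx)² = 661782 − 491401 = 170381; nΣy² − (Σy)² = 11928 − 11664 = 264
r = -4128 / √(170381 × 264) = -4128 / 6706.7566 ≈ -0.615

-0.615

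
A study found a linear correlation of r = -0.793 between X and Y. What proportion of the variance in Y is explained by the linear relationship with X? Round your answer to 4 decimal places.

r² = (-0.793)² = 0.6288

0.6288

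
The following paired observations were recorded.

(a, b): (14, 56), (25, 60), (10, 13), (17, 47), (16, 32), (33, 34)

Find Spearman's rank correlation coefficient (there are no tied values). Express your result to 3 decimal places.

0.429

Rank a: 2, 5, 1, 4, 3, 6
Rank b: 5, 6, 1, 4, 2, 3
d = rank(a) − rank(b): -3, -1, 0, 0, 1, 3; Σd² = 20
ρ = 1 − 6Σd² / [n(n²−1)] = 1 − 6×20 / (6×35) = 1 − 120/210 ≈ 0.429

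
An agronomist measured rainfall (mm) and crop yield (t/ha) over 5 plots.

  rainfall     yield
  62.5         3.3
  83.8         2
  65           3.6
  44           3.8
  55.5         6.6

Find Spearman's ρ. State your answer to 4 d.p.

Rank rainfall: 3, 5, 4, 1, 2
Rank yield: 2, 1, 3, 4, 5
d = rank(rainfall) − rank(yield): 1, 4, 1, -3, -3; Σd² = 36
ρ = 1 − 6Σd² / [n(n²−1)] = 1 − 6×36 / (5×24) = 1 − 216/120 ≈ -0.8000

-0.8000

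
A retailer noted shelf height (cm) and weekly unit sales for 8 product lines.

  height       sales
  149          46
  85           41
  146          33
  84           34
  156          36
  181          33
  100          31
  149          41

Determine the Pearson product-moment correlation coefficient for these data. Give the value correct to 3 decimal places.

n = 8, Σx = 1050, Σy = 295, Σx² = 147096, Σy² = 11069, Σxy = 38811
nΣxy − ΣxΣy = 310488 − 309750 = 738
nΣx² − (Σx)² = 1176768 − 1102500 = 74268; nΣy² − (Σy)² = 88552 − 87025 = 1527
r = 738 / √(74268 × 1527) = 738 / 10649.2834 ≈ 0.069

0.069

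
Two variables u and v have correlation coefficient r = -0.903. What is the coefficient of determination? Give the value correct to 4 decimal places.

r² = (-0.903)² = 0.8154

0.8154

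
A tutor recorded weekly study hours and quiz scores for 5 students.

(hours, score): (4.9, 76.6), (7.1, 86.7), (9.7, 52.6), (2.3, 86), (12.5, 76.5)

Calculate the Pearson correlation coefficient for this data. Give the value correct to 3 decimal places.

n = 5, Σx = 36.5, Σy = 378.4, Σx² = 330.05, Σy² = 29399.46, Σxy = 2655.18
nΣxy − ΣxΣy = 13275.9 − 13811.6 = -535.7
nΣx² − (Σx)² = 1650.25 − 1332.25 = 318; nΣy² − (Σy)² = 146997.3 − 143186.56 = 3810.74
r = -535.7 / √(318 × 3810.74) = -535.7 / 1100.8248 ≈ -0.487

-0.487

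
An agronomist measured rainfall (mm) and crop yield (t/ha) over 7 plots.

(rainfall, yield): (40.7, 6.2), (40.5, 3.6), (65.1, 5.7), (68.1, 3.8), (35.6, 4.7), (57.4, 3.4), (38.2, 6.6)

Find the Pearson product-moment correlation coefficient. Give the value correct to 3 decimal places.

-0.332

n = 7, Σx = 345.6, Σy = 34, Σx² = 18193.72, Σy² = 175.54, Σxy = 1642.59
nΣxy − ΣxΣy = 11498.13 − 11750.4 = -252.27
nΣx² − (Σx)² = 127356.04 − 119439.36 = 7916.68; nΣy² − (Σy)² = 1228.78 − 1156 = 72.78
r = -252.27 / √(7916.68 × 72.78) = -252.27 / 759.0626 ≈ -0.332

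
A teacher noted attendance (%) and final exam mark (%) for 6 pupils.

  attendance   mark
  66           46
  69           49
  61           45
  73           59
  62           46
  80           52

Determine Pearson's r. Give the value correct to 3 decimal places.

n = 6, Σx = 411, Σy = 297, Σx² = 28411, Σy² = 14843, Σxy = 20481
nΣxy − ΣxΣy = 122886 − 122067 = 819
nΣx² − (Σx)² = 170466 − 168921 = 1545; nΣy² − (Σy)² = 89058 − 88209 = 849
r = 819 / √(1545 × 849) = 819 / 1145.2969 ≈ 0.715

0.715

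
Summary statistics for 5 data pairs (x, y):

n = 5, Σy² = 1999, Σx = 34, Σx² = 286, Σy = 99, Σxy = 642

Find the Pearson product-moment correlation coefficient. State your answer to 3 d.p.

r = (nΣxy − ΣxΣy) / √[(nΣx² − (Σx)²)(nΣy² − (Σy)²)]
Numerator: 5×642 − 34×99 = -156
Denominator: √[(1430 − 1156)(9995 − 9801)] = √[274 × 194] = 230.5559
r = -156 / 230.5559 ≈ -0.677

-0.677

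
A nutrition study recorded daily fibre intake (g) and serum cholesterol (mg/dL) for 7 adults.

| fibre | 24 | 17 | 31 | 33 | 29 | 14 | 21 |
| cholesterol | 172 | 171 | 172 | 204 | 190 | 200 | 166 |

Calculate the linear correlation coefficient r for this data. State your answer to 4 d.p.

n = 7, Σx = 169, Σy = 1275, Σx² = 4393, Σy² = 233681, Σxy = 30895
nΣxy − ΣxΣy = 216265 − 215475 = 790
nΣx² − (Σx)² = 30751 − 28561 = 2190; nΣy² − (Σy)² = 1635767 − 1625625 = 10142
r = 790 / √(2190 × 10142) = 790 / 4712.8526 ≈ 0.1676

0.1676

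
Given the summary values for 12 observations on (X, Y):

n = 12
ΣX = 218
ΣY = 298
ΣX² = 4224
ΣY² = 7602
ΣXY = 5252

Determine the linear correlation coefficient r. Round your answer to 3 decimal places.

-0.701

r = (nΣXY − ΣXΣY) / √[(nΣX² − (ΣX)²)(nΣY² − (ΣY)²)]
Numerator: 12×5252 − 218×298 = -1940
Denominator: √[(50688 − 47524)(91224 − 88804)] = √[3164 × 2420] = 2767.1068
r = -1940 / 2767.1068 ≈ -0.701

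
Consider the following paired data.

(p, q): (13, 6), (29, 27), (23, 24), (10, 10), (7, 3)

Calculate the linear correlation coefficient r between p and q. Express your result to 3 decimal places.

n = 5, Σp = 82, Σq = 70, Σp² = 1688, Σq² = 1450, Σpq = 1534
nΣpq − ΣpΣq = 7670 − 5740 = 1930
nΣp² − (Σp)² = 8440 − 6724 = 1716; nΣq² − (Σq)² = 7250 − 4900 = 2350
r = 1930 / √(1716 × 2350) = 1930 / 2008.1335 ≈ 0.961

0.961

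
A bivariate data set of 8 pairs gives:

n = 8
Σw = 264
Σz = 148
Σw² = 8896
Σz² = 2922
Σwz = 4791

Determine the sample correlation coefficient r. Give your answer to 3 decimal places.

-0.505

r = (nΣwz − ΣwΣz) / √[(nΣw² − (Σw)²)(nΣz² − (Σz)²)]
Numerator: 8×4791 − 264×148 = -744
Denominator: √[(71168 − 69696)(23376 − 21904)] = √[1472 × 1472] = 1472.0000
r = -744 / 1472.0000 ≈ -0.505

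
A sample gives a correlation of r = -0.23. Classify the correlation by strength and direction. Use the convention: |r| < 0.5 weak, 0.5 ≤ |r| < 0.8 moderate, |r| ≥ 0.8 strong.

r = -0.23 < 0 so the relationship is negative.
|r| = 0.23, which falls in the weak range.

weak negative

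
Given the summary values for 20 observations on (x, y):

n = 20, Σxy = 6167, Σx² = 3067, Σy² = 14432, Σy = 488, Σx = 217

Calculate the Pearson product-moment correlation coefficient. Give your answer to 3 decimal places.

r = (nΣxy − ΣxΣy) / √[(nΣx² − (Σx)²)(nΣy² − (Σy)²)]
Numerator: 20×6167 − 217×488 = 17444
Denominator: √[(61340 − 47089)(288640 − 238144)] = √[14251 × 50496] = 26825.7059
r = 17444 / 26825.7059 ≈ 0.650

0.650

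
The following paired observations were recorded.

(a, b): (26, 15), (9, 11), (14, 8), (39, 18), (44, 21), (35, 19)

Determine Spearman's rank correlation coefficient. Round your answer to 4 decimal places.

0.8857

Rank a: 3, 1, 2, 5, 6, 4
Rank b: 3, 2, 1, 4, 6, 5
d = rank(a) − rank(b): 0, -1, 1, 1, 0, -1; Σd² = 4
ρ = 1 − 6Σd² / [n(n²−1)] = 1 − 6×4 / (6×35) = 1 − 24/210 ≈ 0.8857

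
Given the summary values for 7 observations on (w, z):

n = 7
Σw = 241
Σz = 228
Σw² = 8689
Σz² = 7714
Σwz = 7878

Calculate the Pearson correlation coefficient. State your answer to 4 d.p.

0.0843

r = (nΣwz − ΣwΣz) / √[(nΣw² − (Σw)²)(nΣz² − (Σz)²)]
Numerator: 7×7878 − 241×228 = 198
Denominator: √[(60823 − 58081)(53998 − 51984)] = √[2742 × 2014] = 2349.9762
r = 198 / 2349.9762 ≈ 0.0843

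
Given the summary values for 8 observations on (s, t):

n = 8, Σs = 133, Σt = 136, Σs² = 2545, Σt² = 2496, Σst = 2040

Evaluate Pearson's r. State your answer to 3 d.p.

-0.892

r = (nΣst − ΣsΣt) / √[(nΣs² − (Σs)²)(nΣt² − (Σt)²)]
Numerator: 8×2040 − 133×136 = -1768
Denominator: √[(20360 − 17689)(19968 − 18496)] = √[2671 × 1472] = 1982.8545
r = -1768 / 1982.8545 ≈ -0.892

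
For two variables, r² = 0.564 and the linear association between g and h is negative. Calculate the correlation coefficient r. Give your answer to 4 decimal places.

-0.7510

|r| = √0.564 = 0.7510
The association is negative, so r = −0.7510.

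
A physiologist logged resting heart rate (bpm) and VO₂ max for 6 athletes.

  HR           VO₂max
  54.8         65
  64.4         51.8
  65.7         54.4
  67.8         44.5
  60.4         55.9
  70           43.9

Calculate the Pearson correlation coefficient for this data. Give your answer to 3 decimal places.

-0.954

n = 6, Σx = 383.1, Σy = 315.5, Σx² = 24611.89, Σy² = 16899.87, Σxy = 19938.46
nΣxy − ΣxΣy = 119630.76 − 120868.05 = -1237.29
nΣx² − (Σx)² = 147671.34 − 146765.61 = 905.73; nΣy² − (Σy)² = 101399.22 − 99540.25 = 1858.97
r = -1237.29 / √(905.73 × 1858.97) = -1237.29 / 1297.5843 ≈ -0.954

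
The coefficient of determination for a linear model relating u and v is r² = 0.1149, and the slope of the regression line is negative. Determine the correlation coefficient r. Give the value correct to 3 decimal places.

|r| = √0.1149 = 0.339
The association is negative, so r = −0.339.

-0.339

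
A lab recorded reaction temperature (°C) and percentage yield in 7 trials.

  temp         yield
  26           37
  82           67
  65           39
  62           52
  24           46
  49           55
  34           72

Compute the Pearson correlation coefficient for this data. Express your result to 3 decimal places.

0.275

n = 7, Σx = 342, Σy = 368, Σx² = 19602, Σy² = 20408, Σxy = 18462
nΣxy − ΣxΣy = 129234 − 125856 = 3378
nΣx² − (Σx)² = 137214 − 116964 = 20250; nΣy² − (Σy)² = 142856 − 135424 = 7432
r = 3378 / √(20250 × 7432) = 3378 / 12267.7626 ≈ 0.275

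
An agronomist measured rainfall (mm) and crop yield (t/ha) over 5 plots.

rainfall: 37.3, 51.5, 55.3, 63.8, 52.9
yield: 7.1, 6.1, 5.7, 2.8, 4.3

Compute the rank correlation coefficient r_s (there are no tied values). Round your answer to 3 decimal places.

-0.900

Rank rainfall: 1, 2, 4, 5, 3
Rank yield: 5, 4, 3, 1, 2
d = rank(rainfall) − rank(yield): -4, -2, 1, 4, 1; Σd² = 38
ρ = 1 − 6Σd² / [n(n²−1)] = 1 − 6×38 / (5×24) = 1 − 228/120 ≈ -0.900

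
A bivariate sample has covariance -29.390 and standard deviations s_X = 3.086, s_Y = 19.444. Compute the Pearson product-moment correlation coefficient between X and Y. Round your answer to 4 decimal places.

r = Cov(X,Y) / (s_X · s_Y) = -29.390 / (3.086 × 19.444)
  = -29.390 / 60.0042 ≈ -0.4898

-0.4898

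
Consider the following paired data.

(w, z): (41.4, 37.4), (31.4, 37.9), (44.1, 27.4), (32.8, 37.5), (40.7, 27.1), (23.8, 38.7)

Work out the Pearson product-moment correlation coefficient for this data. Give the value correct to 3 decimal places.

n = 6, Σw = 214.2, Σz = 206, Σw² = 7943.5, Σz² = 7224.28, Σwz = 7200.79
nΣwz − ΣwΣz = 43204.74 − 44125.2 = -920.46
nΣw² − (Σw)² = 47661 − 45881.64 = 1779.36; nΣz² − (Σz)² = 43345.68 − 42436 = 909.68
r = -920.46 / √(1779.36 × 909.68) = -920.46 / 1272.2611 ≈ -0.723

-0.723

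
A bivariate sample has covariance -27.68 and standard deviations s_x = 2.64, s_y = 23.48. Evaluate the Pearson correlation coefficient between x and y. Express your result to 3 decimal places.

-0.447

r = Cov(x,y) / (s_x · s_y) = -27.68 / (2.64 × 23.48)
  = -27.68 / 61.9872 ≈ -0.447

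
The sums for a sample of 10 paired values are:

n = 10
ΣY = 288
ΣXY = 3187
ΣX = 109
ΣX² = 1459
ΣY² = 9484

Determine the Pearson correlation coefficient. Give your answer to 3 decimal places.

0.084

r = (nΣXY − ΣXΣY) / √[(nΣX² − (ΣX)²)(nΣY² − (ΣY)²)]
Numerator: 10×3187 − 109×288 = 478
Denominator: √[(14590 − 11881)(94840 − 82944)] = √[2709 × 11896] = 5676.8181
r = 478 / 5676.8181 ≈ 0.084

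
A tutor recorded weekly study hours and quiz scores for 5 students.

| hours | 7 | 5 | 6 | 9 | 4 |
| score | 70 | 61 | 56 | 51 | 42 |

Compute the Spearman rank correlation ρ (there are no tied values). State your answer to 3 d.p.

Rank hours: 4, 2, 3, 5, 1
Rank score: 5, 4, 3, 2, 1
d = rank(hours) − rank(score): -1, -2, 0, 3, 0; Σd² = 14
ρ = 1 − 6Σd² / [n(n²−1)] = 1 − 6×14 / (5×24) = 1 − 84/120 ≈ 0.300

0.300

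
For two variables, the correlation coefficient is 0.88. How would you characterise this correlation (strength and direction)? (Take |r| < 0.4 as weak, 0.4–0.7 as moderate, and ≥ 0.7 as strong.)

strong positive

r = 0.88 > 0 so the relationship is positive.
|r| = 0.88, which falls in the strong range.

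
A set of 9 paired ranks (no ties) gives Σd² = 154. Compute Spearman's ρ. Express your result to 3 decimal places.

ρ = 1 − 6Σd² / [n(n²−1)] = 1 − 6×154 / (9×80)
  = 1 − 924/720 = 1 − 1.2833 ≈ -0.283

-0.283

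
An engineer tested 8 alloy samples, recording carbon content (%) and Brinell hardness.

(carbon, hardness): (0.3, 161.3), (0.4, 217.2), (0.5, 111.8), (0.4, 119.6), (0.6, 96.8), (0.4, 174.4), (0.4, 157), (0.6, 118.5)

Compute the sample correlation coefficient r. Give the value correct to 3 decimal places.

-0.657

n = 8, Σx = 3.6, Σy = 1156.6, Σx² = 1.7, Σy² = 178473.78, Σxy = 500.75
nΣxy − ΣxΣy = 4006 − 4163.76 = -157.76
nΣx² − (Σx)² = 13.6 − 12.96 = 0.64; nΣy² − (Σy)² = 1427790.24 − 1337723.56 = 90066.68
r = -157.76 / √(0.64 × 90066.68) = -157.76 / 240.0889 ≈ -0.657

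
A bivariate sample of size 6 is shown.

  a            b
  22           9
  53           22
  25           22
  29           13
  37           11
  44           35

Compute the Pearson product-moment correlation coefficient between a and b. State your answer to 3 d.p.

n = 6, Σa = 210, Σb = 112, Σa² = 8064, Σb² = 2564, Σab = 4238
nΣab − ΣaΣb = 25428 − 23520 = 1908
nΣa² − (Σa)² = 48384 − 44100 = 4284; nΣb² − (Σb)² = 15384 − 12544 = 2840
r = 1908 / √(4284 × 2840) = 1908 / 3488.0596 ≈ 0.547

0.547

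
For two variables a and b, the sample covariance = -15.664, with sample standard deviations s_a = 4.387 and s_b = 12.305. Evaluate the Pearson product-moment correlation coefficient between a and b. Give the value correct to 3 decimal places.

-0.290

r = Cov(a,b) / (s_a · s_b) = -15.664 / (4.387 × 12.305)
  = -15.664 / 53.9820 ≈ -0.290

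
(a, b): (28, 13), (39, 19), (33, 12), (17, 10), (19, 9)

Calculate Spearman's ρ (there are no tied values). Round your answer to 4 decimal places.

0.8000

Rank a: 3, 5, 4, 1, 2
Rank b: 4, 5, 3, 2, 1
d = rank(a) − rank(b): -1, 0, 1, -1, 1; Σd² = 4
ρ = 1 − 6Σd² / [n(n²−1)] = 1 − 6×4 / (5×24) = 1 − 24/120 ≈ 0.8000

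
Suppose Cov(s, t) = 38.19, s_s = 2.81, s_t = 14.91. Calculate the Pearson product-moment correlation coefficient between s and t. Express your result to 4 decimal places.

r = Cov(s,t) / (s_s · s_t) = 38.19 / (2.81 × 14.91)
  = 38.19 / 41.8971 ≈ 0.9115

0.9115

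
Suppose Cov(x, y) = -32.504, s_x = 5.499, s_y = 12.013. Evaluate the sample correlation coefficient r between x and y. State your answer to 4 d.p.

-0.4920

r = Cov(x,y) / (s_x · s_y) = -32.504 / (5.499 × 12.013)
  = -32.504 / 66.0595 ≈ -0.4920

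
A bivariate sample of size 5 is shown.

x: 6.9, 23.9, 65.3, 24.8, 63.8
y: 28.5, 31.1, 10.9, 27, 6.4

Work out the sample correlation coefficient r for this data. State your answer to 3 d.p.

n = 5, Σx = 184.7, Σy = 103.9, Σx² = 9568.39, Σy² = 2668.23, Σxy = 2729.63
nΣxy − ΣxΣy = 13648.15 − 19190.33 = -5542.18
nΣx² − (Σx)² = 47841.95 − 34114.09 = 13727.86; nΣy² − (Σy)² = 13341.15 − 10795.21 = 2545.94
r = -5542.18 / √(13727.86 × 2545.94) = -5542.18 / 5911.8785 ≈ -0.937

-0.937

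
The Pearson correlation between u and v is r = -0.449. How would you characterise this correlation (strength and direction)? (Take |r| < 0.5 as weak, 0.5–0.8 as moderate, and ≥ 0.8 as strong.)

weak negative

r = -0.449 < 0 so the relationship is negative.
|r| = 0.449, which falls in the weak range.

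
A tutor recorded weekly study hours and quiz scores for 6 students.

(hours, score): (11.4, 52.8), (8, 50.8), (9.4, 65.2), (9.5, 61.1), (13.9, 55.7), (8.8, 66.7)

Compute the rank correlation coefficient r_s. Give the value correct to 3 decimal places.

-0.086

Rank hours: 5, 1, 3, 4, 6, 2
Rank score: 2, 1, 5, 4, 3, 6
d = rank(hours) − rank(score): 3, 0, -2, 0, 3, -4; Σd² = 38
ρ = 1 − 6Σd² / [n(n²−1)] = 1 − 6×38 / (6×35) = 1 − 228/210 ≈ -0.086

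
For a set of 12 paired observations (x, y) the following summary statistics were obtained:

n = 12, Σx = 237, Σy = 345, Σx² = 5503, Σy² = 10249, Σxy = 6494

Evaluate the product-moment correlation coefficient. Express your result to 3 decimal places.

r = (nΣxy − ΣxΣy) / √[(nΣx² − (Σx)²)(nΣy² − (Σy)²)]
Numerator: 12×6494 − 237×345 = -3837
Denominator: √[(66036 − 56169)(122988 − 119025)] = √[9867 × 3963] = 6253.2328
r = -3837 / 6253.2328 ≈ -0.614

-0.614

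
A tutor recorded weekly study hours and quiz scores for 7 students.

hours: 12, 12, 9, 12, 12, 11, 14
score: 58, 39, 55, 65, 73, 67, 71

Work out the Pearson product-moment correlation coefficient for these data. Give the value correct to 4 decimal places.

n = 7, Σx = 82, Σy = 428, Σx² = 974, Σy² = 26994, Σxy = 5046
nΣxy − ΣxΣy = 35322 − 35096 = 226
nΣx² − (Σx)² = 6818 − 6724 = 94; nΣy² − (Σy)² = 188958 − 183184 = 5774
r = 226 / √(94 × 5774) = 226 / 736.7198 ≈ 0.3068

0.3068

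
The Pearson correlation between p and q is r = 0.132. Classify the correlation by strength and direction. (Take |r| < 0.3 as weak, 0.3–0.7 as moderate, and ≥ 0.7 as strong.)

weak positive

r = 0.132 > 0 so the relationship is positive.
|r| = 0.132, which falls in the weak range.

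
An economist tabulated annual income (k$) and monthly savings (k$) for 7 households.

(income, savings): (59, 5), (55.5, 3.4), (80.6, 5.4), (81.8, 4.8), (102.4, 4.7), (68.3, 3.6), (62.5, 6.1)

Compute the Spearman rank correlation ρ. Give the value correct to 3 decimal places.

0.107

Rank income: 2, 1, 5, 6, 7, 4, 3
Rank savings: 5, 1, 6, 4, 3, 2, 7
d = rank(income) − rank(savings): -3, 0, -1, 2, 4, 2, -4; Σd² = 50
ρ = 1 − 6Σd² / [n(n²−1)] = 1 − 6×50 / (7×48) = 1 − 300/336 ≈ 0.107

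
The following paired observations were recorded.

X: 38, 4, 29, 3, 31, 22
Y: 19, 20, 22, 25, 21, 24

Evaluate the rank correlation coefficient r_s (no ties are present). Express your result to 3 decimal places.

-0.657

Rank X: 6, 2, 4, 1, 5, 3
Rank Y: 1, 2, 4, 6, 3, 5
d = rank(X) − rank(Y): 5, 0, 0, -5, 2, -2; Σd² = 58
ρ = 1 − 6Σd² / [n(n²−1)] = 1 − 6×58 / (6×35) = 1 − 348/210 ≈ -0.657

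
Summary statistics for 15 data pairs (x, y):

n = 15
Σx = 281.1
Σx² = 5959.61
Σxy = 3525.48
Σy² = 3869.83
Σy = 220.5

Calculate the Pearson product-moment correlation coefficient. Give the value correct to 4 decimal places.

-0.9201

r = (nΣxy − ΣxΣy) / √[(nΣx² − (Σx)²)(nΣy² − (Σy)²)]
Numerator: 15×3525.48 − 281.1×220.5 = -9100.35
Denominator: √[(89394.15 − 79017.21)(58047.45 − 48620.25)] = √[10376.94 × 9427.2] = 9890.6769
r = -9100.35 / 9890.6769 ≈ -0.9201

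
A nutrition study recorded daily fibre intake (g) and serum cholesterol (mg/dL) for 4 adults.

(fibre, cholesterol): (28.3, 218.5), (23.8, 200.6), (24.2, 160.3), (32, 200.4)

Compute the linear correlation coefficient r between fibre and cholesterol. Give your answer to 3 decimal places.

n = 4, Σx = 108.3, Σy = 779.8, Σx² = 2976.97, Σy² = 153838.86, Σxy = 21249.89
nΣxy − ΣxΣy = 84999.56 − 84452.34 = 547.22
nΣx² − (Σx)² = 11907.88 − 11728.89 = 178.99; nΣy² − (Σy)² = 615355.44 − 608088.04 = 7267.4
r = 547.22 / √(178.99 × 7267.4) = 547.22 / 1140.5227 ≈ 0.480

0.480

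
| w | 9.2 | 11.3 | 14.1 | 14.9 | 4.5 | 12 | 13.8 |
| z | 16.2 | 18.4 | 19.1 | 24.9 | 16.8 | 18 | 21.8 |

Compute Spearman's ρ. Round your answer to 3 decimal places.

0.893

Rank w: 2, 3, 6, 7, 1, 4, 5
Rank z: 1, 4, 5, 7, 2, 3, 6
d = rank(w) − rank(z): 1, -1, 1, 0, -1, 1, -1; Σd² = 6
ρ = 1 − 6Σd² / [n(n²−1)] = 1 − 6×6 / (7×48) = 1 − 36/336 ≈ 0.893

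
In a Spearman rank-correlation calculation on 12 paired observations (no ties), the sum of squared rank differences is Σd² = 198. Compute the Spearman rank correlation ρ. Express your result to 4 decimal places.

0.3077

ρ = 1 − 6Σd² / [n(n²−1)] = 1 − 6×198 / (12×143)
  = 1 − 1188/1716 = 1 − 0.69231 ≈ 0.3077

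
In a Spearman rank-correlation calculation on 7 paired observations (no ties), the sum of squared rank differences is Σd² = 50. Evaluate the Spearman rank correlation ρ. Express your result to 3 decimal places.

0.107

ρ = 1 − 6Σd² / [n(n²−1)] = 1 − 6×50 / (7×48)
  = 1 − 300/336 = 1 − 0.8929 ≈ 0.107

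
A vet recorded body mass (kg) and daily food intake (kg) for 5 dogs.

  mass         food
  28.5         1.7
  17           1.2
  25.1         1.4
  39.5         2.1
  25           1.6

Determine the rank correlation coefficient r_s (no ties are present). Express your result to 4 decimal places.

0.9000

Rank mass: 4, 1, 3, 5, 2
Rank food: 4, 1, 2, 5, 3
d = rank(mass) − rank(food): 0, 0, 1, 0, -1; Σd² = 2
ρ = 1 − 6Σd² / [n(n²−1)] = 1 − 6×2 / (5×24) = 1 − 12/120 ≈ 0.9000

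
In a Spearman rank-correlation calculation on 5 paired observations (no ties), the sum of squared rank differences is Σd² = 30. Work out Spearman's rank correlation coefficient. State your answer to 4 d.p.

ρ = 1 − 6Σd² / [n(n²−1)] = 1 − 6×30 / (5×24)
  = 1 − 180/120 = 1 − 1.50000 ≈ -0.5000

-0.5000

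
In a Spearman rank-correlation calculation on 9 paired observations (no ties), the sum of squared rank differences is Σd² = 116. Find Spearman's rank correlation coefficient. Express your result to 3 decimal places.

0.033

ρ = 1 − 6Σd² / [n(n²−1)] = 1 − 6×116 / (9×80)
  = 1 − 696/720 = 1 − 0.9667 ≈ 0.033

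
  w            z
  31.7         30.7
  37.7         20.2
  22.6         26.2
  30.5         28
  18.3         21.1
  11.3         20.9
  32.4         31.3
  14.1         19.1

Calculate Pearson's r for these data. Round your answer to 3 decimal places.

n = 8, Σw = 198.6, Σz = 197.5, Σw² = 5578.34, Σz² = 5047.49, Σwz = 5086.58
nΣwz − ΣwΣz = 40692.64 − 39223.5 = 1469.14
nΣw² − (Σw)² = 44626.72 − 39441.96 = 5184.76; nΣz² − (Σz)² = 40379.92 − 39006.25 = 1373.67
r = 1469.14 / √(5184.76 × 1373.67) = 1469.14 / 2668.7355 ≈ 0.551

0.551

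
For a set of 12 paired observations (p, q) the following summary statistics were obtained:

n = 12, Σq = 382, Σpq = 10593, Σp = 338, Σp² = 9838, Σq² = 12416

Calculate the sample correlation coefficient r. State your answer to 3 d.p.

-0.585

r = (nΣpq − ΣpΣq) / √[(nΣp² − (Σp)²)(nΣq² − (Σq)²)]
Numerator: 12×10593 − 338×382 = -2000
Denominator: √[(118056 − 114244)(148992 − 145924)] = √[3812 × 3068] = 3419.8269
r = -2000 / 3419.8269 ≈ -0.585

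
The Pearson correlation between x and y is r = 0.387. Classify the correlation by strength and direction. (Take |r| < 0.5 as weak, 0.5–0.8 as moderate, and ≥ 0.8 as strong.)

weak positive

r = 0.387 > 0 so the relationship is positive.
|r| = 0.387, which falls in the weak range.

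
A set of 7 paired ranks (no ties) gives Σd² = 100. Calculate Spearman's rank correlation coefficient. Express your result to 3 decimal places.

-0.786

ρ = 1 − 6Σd² / [n(n²−1)] = 1 − 6×100 / (7×48)
  = 1 − 600/336 = 1 − 1.7857 ≈ -0.786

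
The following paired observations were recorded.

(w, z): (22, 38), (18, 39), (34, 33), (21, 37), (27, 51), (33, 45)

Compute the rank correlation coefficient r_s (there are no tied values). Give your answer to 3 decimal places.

Rank w: 3, 1, 6, 2, 4, 5
Rank z: 3, 4, 1, 2, 6, 5
d = rank(w) − rank(z): 0, -3, 5, 0, -2, 0; Σd² = 38
ρ = 1 − 6Σd² / [n(n²−1)] = 1 − 6×38 / (6×35) = 1 − 228/210 ≈ -0.086

-0.086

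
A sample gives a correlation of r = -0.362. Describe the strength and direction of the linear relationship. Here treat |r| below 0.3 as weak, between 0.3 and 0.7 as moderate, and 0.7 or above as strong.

r = -0.362 < 0 so the relationship is negative.
|r| = 0.362, which falls in the moderate range.

moderate negative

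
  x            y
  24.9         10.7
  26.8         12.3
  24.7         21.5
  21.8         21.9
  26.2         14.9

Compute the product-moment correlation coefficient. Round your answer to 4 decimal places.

-0.6934

n = 5, Σx = 124.4, Σy = 81.3, Σx² = 3110.02, Σy² = 1429.65, Σxy = 1994.92
nΣxy − ΣxΣy = 9974.6 − 10113.72 = -139.12
nΣx² − (Σx)² = 15550.1 − 15475.36 = 74.74; nΣy² − (Σy)² = 7148.25 − 6609.69 = 538.56
r = -139.12 / √(74.74 × 538.56) = -139.12 / 200.6289 ≈ -0.6934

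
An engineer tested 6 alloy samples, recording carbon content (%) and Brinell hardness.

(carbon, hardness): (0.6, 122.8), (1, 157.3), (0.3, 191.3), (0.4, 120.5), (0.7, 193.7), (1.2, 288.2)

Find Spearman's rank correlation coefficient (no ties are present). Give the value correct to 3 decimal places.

0.543

Rank carbon: 3, 5, 1, 2, 4, 6
Rank hardness: 2, 3, 4, 1, 5, 6
d = rank(carbon) − rank(hardness): 1, 2, -3, 1, -1, 0; Σd² = 16
ρ = 1 − 6Σd² / [n(n²−1)] = 1 − 6×16 / (6×35) = 1 − 96/210 ≈ 0.543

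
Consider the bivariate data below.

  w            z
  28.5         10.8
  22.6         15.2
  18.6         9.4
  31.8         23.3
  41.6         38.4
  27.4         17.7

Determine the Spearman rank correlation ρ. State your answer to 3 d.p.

Rank w: 4, 2, 1, 5, 6, 3
Rank z: 2, 3, 1, 5, 6, 4
d = rank(w) − rank(z): 2, -1, 0, 0, 0, -1; Σd² = 6
ρ = 1 − 6Σd² / [n(n²−1)] = 1 − 6×6 / (6×35) = 1 − 36/210 ≈ 0.829

0.829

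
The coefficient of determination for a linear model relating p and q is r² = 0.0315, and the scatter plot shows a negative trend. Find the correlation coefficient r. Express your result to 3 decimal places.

|r| = √0.0315 = 0.177
The association is negative, so r = −0.177.

-0.177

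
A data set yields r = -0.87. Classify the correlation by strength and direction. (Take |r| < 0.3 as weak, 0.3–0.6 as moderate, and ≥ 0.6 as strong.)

r = -0.87 < 0 so the relationship is negative.
|r| = 0.87, which falls in the strong range.

strong negative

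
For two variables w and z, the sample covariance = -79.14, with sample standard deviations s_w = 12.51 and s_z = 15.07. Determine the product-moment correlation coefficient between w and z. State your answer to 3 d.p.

-0.420

r = Cov(w,z) / (s_w · s_z) = -79.14 / (12.51 × 15.07)
  = -79.14 / 188.5257 ≈ -0.420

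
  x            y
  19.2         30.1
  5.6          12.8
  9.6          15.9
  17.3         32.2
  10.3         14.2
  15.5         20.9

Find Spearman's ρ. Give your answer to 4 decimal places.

0.8857

Rank x: 6, 1, 2, 5, 3, 4
Rank y: 5, 1, 3, 6, 2, 4
d = rank(x) − rank(y): 1, 0, -1, -1, 1, 0; Σd² = 4
ρ = 1 − 6Σd² / [n(n²−1)] = 1 − 6×4 / (6×35) = 1 − 24/210 ≈ 0.8857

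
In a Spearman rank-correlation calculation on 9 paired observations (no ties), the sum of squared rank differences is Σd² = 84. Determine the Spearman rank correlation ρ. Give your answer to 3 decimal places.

0.300

ρ = 1 − 6Σd² / [n(n²−1)] = 1 − 6×84 / (9×80)
  = 1 − 504/720 = 1 − 0.7000 ≈ 0.300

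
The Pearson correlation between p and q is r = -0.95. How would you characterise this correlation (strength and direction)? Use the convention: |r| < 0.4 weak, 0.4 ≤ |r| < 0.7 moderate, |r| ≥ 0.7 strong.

strong negative

r = -0.95 < 0 so the relationship is negative.
|r| = 0.95, which falls in the strong range.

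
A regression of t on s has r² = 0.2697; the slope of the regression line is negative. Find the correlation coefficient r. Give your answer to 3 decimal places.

|r| = √0.2697 = 0.519
The association is negative, so r = −0.519.

-0.519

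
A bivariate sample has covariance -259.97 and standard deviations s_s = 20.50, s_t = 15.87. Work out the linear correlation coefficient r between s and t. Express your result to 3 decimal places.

r = Cov(s,t) / (s_s · s_t) = -259.97 / (20.50 × 15.87)
  = -259.97 / 325.3350 ≈ -0.799

-0.799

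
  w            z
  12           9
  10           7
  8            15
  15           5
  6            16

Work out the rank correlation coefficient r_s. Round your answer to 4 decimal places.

Rank w: 4, 3, 2, 5, 1
Rank z: 3, 2, 4, 1, 5
d = rank(w) − rank(z): 1, 1, -2, 4, -4; Σd² = 38
ρ = 1 − 6Σd² / [n(n²−1)] = 1 − 6×38 / (5×24) = 1 − 228/120 ≈ -0.9000

-0.9000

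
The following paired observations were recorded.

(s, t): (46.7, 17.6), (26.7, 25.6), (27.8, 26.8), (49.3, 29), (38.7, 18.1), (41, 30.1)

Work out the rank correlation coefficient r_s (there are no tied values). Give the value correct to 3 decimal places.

0.143

Rank s: 5, 1, 2, 6, 3, 4
Rank t: 1, 3, 4, 5, 2, 6
d = rank(s) − rank(t): 4, -2, -2, 1, 1, -2; Σd² = 30
ρ = 1 − 6Σd² / [n(n²−1)] = 1 − 6×30 / (6×35) = 1 − 180/210 ≈ 0.143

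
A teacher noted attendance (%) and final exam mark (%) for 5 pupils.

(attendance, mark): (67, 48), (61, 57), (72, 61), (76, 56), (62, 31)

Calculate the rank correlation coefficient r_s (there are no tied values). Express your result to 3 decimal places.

0.200

Rank attendance: 3, 1, 4, 5, 2
Rank mark: 2, 4, 5, 3, 1
d = rank(attendance) − rank(mark): 1, -3, -1, 2, 1; Σd² = 16
ρ = 1 − 6Σd² / [n(n²−1)] = 1 − 6×16 / (5×24) = 1 − 96/120 ≈ 0.200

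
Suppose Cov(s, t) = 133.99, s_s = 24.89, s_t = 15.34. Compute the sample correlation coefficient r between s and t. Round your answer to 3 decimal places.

r = Cov(s,t) / (s_s · s_t) = 133.99 / (24.89 × 15.34)
  = 133.99 / 381.8126 ≈ 0.351

0.351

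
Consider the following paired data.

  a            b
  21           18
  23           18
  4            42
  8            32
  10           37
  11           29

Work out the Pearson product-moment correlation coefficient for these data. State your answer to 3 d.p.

n = 6, Σa = 77, Σb = 176, Σa² = 1271, Σb² = 5646, Σab = 1905
nΣab − ΣaΣb = 11430 − 13552 = -2122
nΣa² − (Σa)² = 7626 − 5929 = 1697; nΣb² − (Σb)² = 33876 − 30976 = 2900
r = -2122 / √(1697 × 2900) = -2122 / 2218.4003 ≈ -0.957

-0.957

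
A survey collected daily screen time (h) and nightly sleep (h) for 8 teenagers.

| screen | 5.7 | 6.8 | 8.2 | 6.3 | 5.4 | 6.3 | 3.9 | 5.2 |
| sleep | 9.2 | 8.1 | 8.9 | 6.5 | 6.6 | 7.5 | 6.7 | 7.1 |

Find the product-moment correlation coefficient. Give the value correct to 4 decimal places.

0.5696

n = 8, Σx = 47.8, Σy = 60.6, Σx² = 296.76, Σy² = 466.82, Σxy = 367.39
nΣxy − ΣxΣy = 2939.12 − 2896.68 = 42.44
nΣx² − (Σx)² = 2374.08 − 2284.84 = 89.24; nΣy² − (Σy)² = 3734.56 − 3672.36 = 62.2
r = 42.44 / √(89.24 × 62.2) = 42.44 / 74.5032 ≈ 0.5696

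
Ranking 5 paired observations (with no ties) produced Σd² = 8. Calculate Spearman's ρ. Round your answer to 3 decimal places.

ρ = 1 − 6Σd² / [n(n²−1)] = 1 − 6×8 / (5×24)
  = 1 − 48/120 = 1 − 0.4000 ≈ 0.600

0.600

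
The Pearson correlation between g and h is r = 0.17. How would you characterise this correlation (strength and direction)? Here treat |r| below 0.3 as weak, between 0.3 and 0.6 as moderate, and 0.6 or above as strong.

weak positive

r = 0.17 > 0 so the relationship is positive.
|r| = 0.17, which falls in the weak range.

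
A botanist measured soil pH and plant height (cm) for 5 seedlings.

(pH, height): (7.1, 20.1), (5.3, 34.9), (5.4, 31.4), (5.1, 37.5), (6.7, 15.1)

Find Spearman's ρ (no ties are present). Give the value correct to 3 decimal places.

Rank pH: 5, 2, 3, 1, 4
Rank height: 2, 4, 3, 5, 1
d = rank(pH) − rank(height): 3, -2, 0, -4, 3; Σd² = 38
ρ = 1 − 6Σd² / [n(n²−1)] = 1 − 6×38 / (5×24) = 1 − 228/120 ≈ -0.900

-0.900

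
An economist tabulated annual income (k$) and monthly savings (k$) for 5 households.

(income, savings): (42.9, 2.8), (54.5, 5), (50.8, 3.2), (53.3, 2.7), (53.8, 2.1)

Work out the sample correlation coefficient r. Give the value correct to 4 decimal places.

n = 5, Σx = 255.3, Σy = 15.8, Σx² = 13126.63, Σy² = 54.78, Σxy = 812.07
nΣxy − ΣxΣy = 4060.35 − 4033.74 = 26.61
nΣx² − (Σx)² = 65633.15 − 65178.09 = 455.06; nΣy² − (Σy)² = 273.9 − 249.64 = 24.26
r = 26.61 / √(455.06 × 24.26) = 26.61 / 105.0702 ≈ 0.2533

0.2533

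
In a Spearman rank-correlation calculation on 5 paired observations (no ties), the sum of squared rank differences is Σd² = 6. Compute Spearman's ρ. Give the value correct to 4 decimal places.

0.7000

ρ = 1 − 6Σd² / [n(n²−1)] = 1 − 6×6 / (5×24)
  = 1 − 36/120 = 1 − 0.30000 ≈ 0.7000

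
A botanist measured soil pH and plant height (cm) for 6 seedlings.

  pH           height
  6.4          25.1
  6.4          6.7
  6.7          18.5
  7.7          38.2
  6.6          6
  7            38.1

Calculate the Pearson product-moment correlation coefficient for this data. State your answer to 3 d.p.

0.739

n = 6, Σx = 40.8, Σy = 132.6, Σx² = 278.66, Σy² = 3964, Σxy = 927.91
nΣxy − ΣxΣy = 5567.46 − 5410.08 = 157.38
nΣx² − (Σx)² = 1671.96 − 1664.64 = 7.32; nΣy² − (Σy)² = 23784 − 17582.76 = 6201.24
r = 157.38 / √(7.32 × 6201.24) = 157.38 / 213.0565 ≈ 0.739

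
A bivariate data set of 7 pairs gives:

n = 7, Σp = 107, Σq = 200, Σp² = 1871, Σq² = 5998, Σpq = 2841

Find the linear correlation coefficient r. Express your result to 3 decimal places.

r = (nΣpq − ΣpΣq) / √[(nΣp² − (Σp)²)(nΣq² − (Σq)²)]
Numerator: 7×2841 − 107×200 = -1513
Denominator: √[(13097 − 11449)(41986 − 40000)] = √[1648 × 1986] = 1809.1235
r = -1513 / 1809.1235 ≈ -0.836

-0.836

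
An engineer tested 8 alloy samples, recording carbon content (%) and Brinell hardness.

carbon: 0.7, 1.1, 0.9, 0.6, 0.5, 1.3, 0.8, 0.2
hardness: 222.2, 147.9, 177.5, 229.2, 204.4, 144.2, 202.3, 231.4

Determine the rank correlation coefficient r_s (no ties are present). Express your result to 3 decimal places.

Rank carbon: 4, 7, 6, 3, 2, 8, 5, 1
Rank hardness: 6, 2, 3, 7, 5, 1, 4, 8
d = rank(carbon) − rank(hardness): -2, 5, 3, -4, -3, 7, 1, -7; Σd² = 162
ρ = 1 − 6Σd² / [n(n²−1)] = 1 − 6×162 / (8×63) = 1 − 972/504 ≈ -0.929

-0.929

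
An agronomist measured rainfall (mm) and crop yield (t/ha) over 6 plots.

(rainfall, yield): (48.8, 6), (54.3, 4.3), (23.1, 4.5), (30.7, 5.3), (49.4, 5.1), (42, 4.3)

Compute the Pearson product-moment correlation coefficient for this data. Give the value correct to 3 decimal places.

n = 6, Σx = 248.3, Σy = 29.5, Σx² = 11010.39, Σy² = 147.33, Σxy = 1225.49
nΣxy − ΣxΣy = 7352.94 − 7324.85 = 28.09
nΣx² − (Σx)² = 66062.34 − 61652.89 = 4409.45; nΣy² − (Σy)² = 883.98 − 870.25 = 13.73
r = 28.09 / √(4409.45 × 13.73) = 28.09 / 246.0523 ≈ 0.114

0.114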